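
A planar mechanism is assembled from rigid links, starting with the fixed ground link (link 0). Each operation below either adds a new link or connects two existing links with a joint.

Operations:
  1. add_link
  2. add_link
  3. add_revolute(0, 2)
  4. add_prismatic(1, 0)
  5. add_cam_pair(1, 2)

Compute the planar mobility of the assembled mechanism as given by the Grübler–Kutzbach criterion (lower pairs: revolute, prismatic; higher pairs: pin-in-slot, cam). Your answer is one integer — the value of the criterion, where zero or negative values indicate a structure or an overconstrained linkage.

M = 1

[1;0;0] (link 0 is ground)
L+ [2;0;0]
L+ [3;0;0]
R(0,2)∈J1 [3;1;0]
P(1,0)∈J1 [3;2;0]
C(1,2)∈J2 [3;2;1]
mobility = 6 − 4 − 1 = 1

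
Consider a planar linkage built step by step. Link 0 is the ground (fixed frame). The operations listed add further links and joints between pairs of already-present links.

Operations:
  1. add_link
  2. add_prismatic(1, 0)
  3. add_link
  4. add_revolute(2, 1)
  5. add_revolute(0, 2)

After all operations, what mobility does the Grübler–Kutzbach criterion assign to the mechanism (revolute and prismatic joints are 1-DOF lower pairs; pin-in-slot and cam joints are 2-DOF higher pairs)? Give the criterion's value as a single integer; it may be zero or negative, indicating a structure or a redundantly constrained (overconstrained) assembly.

link 0 = ground. State L|J1|J2 = 1|0|0
+link1  2|0|0
P(1,0) f=1→J1  2|1|0
+link2  3|1|0
R(2,1) f=1→J1  3|2|0
R(0,2) f=1→J1  3|3|0
M = 3(3−1)−2·3−0 = 6−6−0 = 0

M = 0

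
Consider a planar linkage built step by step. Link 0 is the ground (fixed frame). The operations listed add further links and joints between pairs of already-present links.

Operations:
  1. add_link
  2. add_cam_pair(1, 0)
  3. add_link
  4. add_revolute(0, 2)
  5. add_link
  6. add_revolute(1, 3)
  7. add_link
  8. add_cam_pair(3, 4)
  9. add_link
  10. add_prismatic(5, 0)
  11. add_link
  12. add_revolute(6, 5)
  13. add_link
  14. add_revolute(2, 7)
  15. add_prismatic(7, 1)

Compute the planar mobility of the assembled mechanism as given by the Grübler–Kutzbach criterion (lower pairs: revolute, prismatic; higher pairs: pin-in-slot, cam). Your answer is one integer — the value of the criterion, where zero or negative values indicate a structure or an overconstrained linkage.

L=1 J1=0 J2=0
add link → L=2 J1=0 J2=0
C@1,0 dof=2 J2 → L=2 J1=0 J2=1
add link → L=3 J1=0 J2=1
R@0,2 dof=1 J1 → L=3 J1=1 J2=1
add link → L=4 J1=1 J2=1
R@1,3 dof=1 J1 → L=4 J1=2 J2=1
add link → L=5 J1=2 J2=1
C@3,4 dof=2 J2 → L=5 J1=2 J2=2
add link → L=6 J1=2 J2=2
P@5,0 dof=1 J1 → L=6 J1=3 J2=2
add link → L=7 J1=3 J2=2
R@6,5 dof=1 J1 → L=7 J1=4 J2=2
add link → L=8 J1=4 J2=2
R@2,7 dof=1 J1 → L=8 J1=5 J2=2
P@7,1 dof=1 J1 → L=8 J1=6 J2=2
M=3(L−1)−2J1−J2=3·7−2·6−2=7

M = 7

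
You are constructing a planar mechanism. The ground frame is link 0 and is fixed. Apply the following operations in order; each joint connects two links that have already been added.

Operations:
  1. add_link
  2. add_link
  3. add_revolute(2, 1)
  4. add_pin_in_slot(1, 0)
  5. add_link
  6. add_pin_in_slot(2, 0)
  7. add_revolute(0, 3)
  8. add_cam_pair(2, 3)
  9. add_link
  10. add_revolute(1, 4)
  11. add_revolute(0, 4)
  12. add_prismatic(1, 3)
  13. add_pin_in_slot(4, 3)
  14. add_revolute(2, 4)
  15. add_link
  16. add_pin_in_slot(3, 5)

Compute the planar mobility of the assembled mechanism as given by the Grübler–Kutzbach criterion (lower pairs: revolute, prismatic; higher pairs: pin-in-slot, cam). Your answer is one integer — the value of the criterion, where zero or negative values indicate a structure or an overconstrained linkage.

link 0 = ground. State L|J1|J2 = 1|0|0
+link1  2|0|0
+link2  3|0|0
R(2,1) f=1→J1  3|1|0
PS(1,0) f=2→J2  3|1|1
+link3  4|1|1
PS(2,0) f=2→J2  4|1|2
R(0,3) f=1→J1  4|2|2
C(2,3) f=2→J2  4|2|3
+link4  5|2|3
R(1,4) f=1→J1  5|3|3
R(0,4) f=1→J1  5|4|3
P(1,3) f=1→J1  5|5|3
PS(4,3) f=2→J2  5|5|4
R(2,4) f=1→J1  5|6|4
+link5  6|6|4
PS(3,5) f=2→J2  6|6|5
M = 3(6−1)−2·6−5 = 15−12−5 = -2

M = -2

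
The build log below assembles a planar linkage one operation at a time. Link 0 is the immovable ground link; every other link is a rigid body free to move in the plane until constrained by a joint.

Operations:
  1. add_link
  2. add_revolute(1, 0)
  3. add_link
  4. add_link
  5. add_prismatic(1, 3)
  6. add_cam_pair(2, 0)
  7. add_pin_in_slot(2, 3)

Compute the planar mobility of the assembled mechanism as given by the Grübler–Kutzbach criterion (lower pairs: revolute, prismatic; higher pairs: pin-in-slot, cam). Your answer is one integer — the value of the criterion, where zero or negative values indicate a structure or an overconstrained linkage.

(L,J1,J2)=(1,0,0); link0 fixed
link1: (2,0,0)
R 1-0 [J1]: (2,1,0)
link2: (3,1,0)
link3: (4,1,0)
P 1-3 [J1]: (4,2,0)
C 2-0 [J2]: (4,2,1)
PS 2-3 [J2]: (4,2,2)
Grübler: 3·3 − 2·2 − 2 = 3

M = 3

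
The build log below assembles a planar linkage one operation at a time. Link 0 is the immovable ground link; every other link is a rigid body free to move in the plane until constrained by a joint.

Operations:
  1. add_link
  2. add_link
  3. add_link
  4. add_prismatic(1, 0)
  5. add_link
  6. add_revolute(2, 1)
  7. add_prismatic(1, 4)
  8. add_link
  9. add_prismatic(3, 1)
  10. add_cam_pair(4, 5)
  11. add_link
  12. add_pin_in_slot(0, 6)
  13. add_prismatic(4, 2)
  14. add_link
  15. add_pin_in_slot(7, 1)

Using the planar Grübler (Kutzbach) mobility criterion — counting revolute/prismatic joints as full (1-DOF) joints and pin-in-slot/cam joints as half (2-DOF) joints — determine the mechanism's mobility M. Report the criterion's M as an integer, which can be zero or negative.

M = 8

ground; <1,0,0>
#1 <2,0,0>
#2 <3,0,0>
#3 <4,0,0>
P:1↔0 J1 <4,1,0>
#4 <5,1,0>
R:2↔1 J1 <5,2,0>
P:1↔4 J1 <5,3,0>
#5 <6,3,0>
P:3↔1 J1 <6,4,0>
C:4↔5 J2 <6,4,1>
#6 <7,4,1>
PS:0↔6 J2 <7,4,2>
P:4↔2 J1 <7,5,2>
#7 <8,5,2>
PS:7↔1 J2 <8,5,3>
3×7 − 2×5 − 1×3 = 8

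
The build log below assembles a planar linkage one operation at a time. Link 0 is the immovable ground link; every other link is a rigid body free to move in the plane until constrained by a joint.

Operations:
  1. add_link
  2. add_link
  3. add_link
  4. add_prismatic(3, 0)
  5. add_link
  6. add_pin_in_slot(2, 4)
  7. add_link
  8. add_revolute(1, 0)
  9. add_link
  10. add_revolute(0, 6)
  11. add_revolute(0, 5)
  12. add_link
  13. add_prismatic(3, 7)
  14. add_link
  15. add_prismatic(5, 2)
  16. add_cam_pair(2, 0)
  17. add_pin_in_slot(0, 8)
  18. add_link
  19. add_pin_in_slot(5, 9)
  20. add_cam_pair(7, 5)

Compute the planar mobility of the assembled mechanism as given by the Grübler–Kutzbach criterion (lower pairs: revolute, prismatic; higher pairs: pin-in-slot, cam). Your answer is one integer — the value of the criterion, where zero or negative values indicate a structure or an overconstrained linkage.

L=1 J1=0 J2=0
add link → L=2 J1=0 J2=0
add link → L=3 J1=0 J2=0
add link → L=4 J1=0 J2=0
P@3,0 dof=1 J1 → L=4 J1=1 J2=0
add link → L=5 J1=1 J2=0
PS@2,4 dof=2 J2 → L=5 J1=1 J2=1
add link → L=6 J1=1 J2=1
R@1,0 dof=1 J1 → L=6 J1=2 J2=1
add link → L=7 J1=2 J2=1
R@0,6 dof=1 J1 → L=7 J1=3 J2=1
R@0,5 dof=1 J1 → L=7 J1=4 J2=1
add link → L=8 J1=4 J2=1
P@3,7 dof=1 J1 → L=8 J1=5 J2=1
add link → L=9 J1=5 J2=1
P@5,2 dof=1 J1 → L=9 J1=6 J2=1
C@2,0 dof=2 J2 → L=9 J1=6 J2=2
PS@0,8 dof=2 J2 → L=9 J1=6 J2=3
add link → L=10 J1=6 J2=3
PS@5,9 dof=2 J2 → L=10 J1=6 J2=4
C@7,5 dof=2 J2 → L=10 J1=6 J2=5
M=3(L−1)−2J1−J2=3·9−2·6−5=10

M = 10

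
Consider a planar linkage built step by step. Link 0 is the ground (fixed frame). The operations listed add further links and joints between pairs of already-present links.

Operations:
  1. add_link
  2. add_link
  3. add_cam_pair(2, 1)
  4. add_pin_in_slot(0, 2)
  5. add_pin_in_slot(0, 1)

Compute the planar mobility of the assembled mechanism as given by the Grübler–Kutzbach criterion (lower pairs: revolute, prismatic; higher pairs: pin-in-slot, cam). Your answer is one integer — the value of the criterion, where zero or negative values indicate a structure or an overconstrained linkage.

link 0 = ground. State L|J1|J2 = 1|0|0
+link1  2|0|0
+link2  3|0|0
C(2,1) f=2→J2  3|0|1
PS(0,2) f=2→J2  3|0|2
PS(0,1) f=2→J2  3|0|3
M = 3(3−1)−2·0−3 = 6−0−3 = 3

M = 3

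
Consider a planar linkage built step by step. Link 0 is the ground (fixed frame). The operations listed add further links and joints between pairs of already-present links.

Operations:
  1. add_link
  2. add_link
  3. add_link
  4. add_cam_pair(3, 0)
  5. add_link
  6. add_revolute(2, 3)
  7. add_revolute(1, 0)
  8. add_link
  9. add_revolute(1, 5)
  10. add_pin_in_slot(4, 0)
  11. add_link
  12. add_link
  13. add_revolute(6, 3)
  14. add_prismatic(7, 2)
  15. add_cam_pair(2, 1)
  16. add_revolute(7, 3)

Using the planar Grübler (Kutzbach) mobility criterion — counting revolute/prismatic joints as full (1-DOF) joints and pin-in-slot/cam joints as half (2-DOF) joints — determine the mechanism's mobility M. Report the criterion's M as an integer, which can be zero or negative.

M = 6

L=1 J1=0 J2=0
add link → L=2 J1=0 J2=0
add link → L=3 J1=0 J2=0
add link → L=4 J1=0 J2=0
C@3,0 dof=2 J2 → L=4 J1=0 J2=1
add link → L=5 J1=0 J2=1
R@2,3 dof=1 J1 → L=5 J1=1 J2=1
R@1,0 dof=1 J1 → L=5 J1=2 J2=1
add link → L=6 J1=2 J2=1
R@1,5 dof=1 J1 → L=6 J1=3 J2=1
PS@4,0 dof=2 J2 → L=6 J1=3 J2=2
add link → L=7 J1=3 J2=2
add link → L=8 J1=3 J2=2
R@6,3 dof=1 J1 → L=8 J1=4 J2=2
P@7,2 dof=1 J1 → L=8 J1=5 J2=2
C@2,1 dof=2 J2 → L=8 J1=5 J2=3
R@7,3 dof=1 J1 → L=8 J1=6 J2=3
M=3(L−1)−2J1−J2=3·7−2·6−3=6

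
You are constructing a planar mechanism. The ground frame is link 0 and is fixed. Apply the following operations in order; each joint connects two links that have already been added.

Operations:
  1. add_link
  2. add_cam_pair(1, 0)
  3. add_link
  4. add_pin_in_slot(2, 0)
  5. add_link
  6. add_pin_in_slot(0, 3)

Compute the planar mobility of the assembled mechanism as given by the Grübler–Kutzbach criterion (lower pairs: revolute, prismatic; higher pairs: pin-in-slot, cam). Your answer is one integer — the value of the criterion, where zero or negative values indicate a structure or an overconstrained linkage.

ground; <1,0,0>
#1 <2,0,0>
C:1↔0 J2 <2,0,1>
#2 <3,0,1>
PS:2↔0 J2 <3,0,2>
#3 <4,0,2>
PS:0↔3 J2 <4,0,3>
3×3 − 2×0 − 1×3 = 6

M = 6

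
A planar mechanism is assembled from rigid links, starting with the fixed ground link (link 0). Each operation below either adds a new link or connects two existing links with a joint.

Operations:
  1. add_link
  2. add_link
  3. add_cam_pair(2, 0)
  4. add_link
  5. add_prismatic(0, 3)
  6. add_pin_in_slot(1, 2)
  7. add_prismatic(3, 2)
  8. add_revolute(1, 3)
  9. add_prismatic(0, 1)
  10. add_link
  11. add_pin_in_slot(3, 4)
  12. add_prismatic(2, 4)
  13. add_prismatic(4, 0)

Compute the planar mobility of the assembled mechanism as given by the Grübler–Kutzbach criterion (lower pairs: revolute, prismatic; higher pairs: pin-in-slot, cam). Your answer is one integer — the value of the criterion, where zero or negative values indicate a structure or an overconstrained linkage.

M = -3

[1;0;0] (link 0 is ground)
L+ [2;0;0]
L+ [3;0;0]
C(2,0)∈J2 [3;0;1]
L+ [4;0;1]
P(0,3)∈J1 [4;1;1]
PS(1,2)∈J2 [4;1;2]
P(3,2)∈J1 [4;2;2]
R(1,3)∈J1 [4;3;2]
P(0,1)∈J1 [4;4;2]
L+ [5;4;2]
PS(3,4)∈J2 [5;4;3]
P(2,4)∈J1 [5;5;3]
P(4,0)∈J1 [5;6;3]
mobility = 12 − 12 − 3 = -3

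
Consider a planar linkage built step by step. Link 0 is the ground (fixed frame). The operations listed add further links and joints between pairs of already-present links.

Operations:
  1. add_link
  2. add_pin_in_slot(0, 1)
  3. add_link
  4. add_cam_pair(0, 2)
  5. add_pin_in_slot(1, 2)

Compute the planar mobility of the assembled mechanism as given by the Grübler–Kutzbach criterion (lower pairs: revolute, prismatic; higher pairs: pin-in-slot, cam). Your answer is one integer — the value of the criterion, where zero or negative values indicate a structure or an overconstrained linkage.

M = 3

(L,J1,J2)=(1,0,0); link0 fixed
link1: (2,0,0)
PS 0-1 [J2]: (2,0,1)
link2: (3,0,1)
C 0-2 [J2]: (3,0,2)
PS 1-2 [J2]: (3,0,3)
Grübler: 3·2 − 2·0 − 3 = 3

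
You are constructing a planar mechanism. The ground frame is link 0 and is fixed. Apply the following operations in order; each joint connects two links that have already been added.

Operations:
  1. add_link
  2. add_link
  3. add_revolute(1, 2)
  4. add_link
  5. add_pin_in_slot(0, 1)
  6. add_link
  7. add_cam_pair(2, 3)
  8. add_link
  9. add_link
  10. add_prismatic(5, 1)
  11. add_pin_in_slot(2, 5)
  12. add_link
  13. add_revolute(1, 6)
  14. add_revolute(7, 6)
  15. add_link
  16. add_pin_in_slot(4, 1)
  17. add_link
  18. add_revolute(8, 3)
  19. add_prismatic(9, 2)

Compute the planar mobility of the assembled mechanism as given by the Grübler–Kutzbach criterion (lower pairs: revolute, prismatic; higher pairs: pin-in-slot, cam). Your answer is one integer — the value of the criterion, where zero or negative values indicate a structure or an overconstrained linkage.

M = 11

L=1 J1=0 J2=0
add link → L=2 J1=0 J2=0
add link → L=3 J1=0 J2=0
R@1,2 dof=1 J1 → L=3 J1=1 J2=0
add link → L=4 J1=1 J2=0
PS@0,1 dof=2 J2 → L=4 J1=1 J2=1
add link → L=5 J1=1 J2=1
C@2,3 dof=2 J2 → L=5 J1=1 J2=2
add link → L=6 J1=1 J2=2
add link → L=7 J1=1 J2=2
P@5,1 dof=1 J1 → L=7 J1=2 J2=2
PS@2,5 dof=2 J2 → L=7 J1=2 J2=3
add link → L=8 J1=2 J2=3
R@1,6 dof=1 J1 → L=8 J1=3 J2=3
R@7,6 dof=1 J1 → L=8 J1=4 J2=3
add link → L=9 J1=4 J2=3
PS@4,1 dof=2 J2 → L=9 J1=4 J2=4
add link → L=10 J1=4 J2=4
R@8,3 dof=1 J1 → L=10 J1=5 J2=4
P@9,2 dof=1 J1 → L=10 J1=6 J2=4
M=3(L−1)−2J1−J2=3·9−2·6−4=11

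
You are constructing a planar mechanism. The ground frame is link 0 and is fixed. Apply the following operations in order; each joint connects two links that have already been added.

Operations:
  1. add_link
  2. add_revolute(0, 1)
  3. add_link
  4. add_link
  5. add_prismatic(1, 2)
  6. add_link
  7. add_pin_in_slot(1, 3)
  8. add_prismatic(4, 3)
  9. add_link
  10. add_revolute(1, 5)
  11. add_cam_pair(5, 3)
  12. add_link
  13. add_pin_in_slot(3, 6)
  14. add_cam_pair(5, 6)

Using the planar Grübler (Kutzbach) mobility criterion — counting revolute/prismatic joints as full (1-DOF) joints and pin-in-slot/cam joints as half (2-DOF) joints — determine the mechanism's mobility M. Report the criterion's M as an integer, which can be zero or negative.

link 0 = ground. State L|J1|J2 = 1|0|0
+link1  2|0|0
R(0,1) f=1→J1  2|1|0
+link2  3|1|0
+link3  4|1|0
P(1,2) f=1→J1  4|2|0
+link4  5|2|0
PS(1,3) f=2→J2  5|2|1
P(4,3) f=1→J1  5|3|1
+link5  6|3|1
R(1,5) f=1→J1  6|4|1
C(5,3) f=2→J2  6|4|2
+link6  7|4|2
PS(3,6) f=2→J2  7|4|3
C(5,6) f=2→J2  7|4|4
M = 3(7−1)−2·4−4 = 18−8−4 = 6

M = 6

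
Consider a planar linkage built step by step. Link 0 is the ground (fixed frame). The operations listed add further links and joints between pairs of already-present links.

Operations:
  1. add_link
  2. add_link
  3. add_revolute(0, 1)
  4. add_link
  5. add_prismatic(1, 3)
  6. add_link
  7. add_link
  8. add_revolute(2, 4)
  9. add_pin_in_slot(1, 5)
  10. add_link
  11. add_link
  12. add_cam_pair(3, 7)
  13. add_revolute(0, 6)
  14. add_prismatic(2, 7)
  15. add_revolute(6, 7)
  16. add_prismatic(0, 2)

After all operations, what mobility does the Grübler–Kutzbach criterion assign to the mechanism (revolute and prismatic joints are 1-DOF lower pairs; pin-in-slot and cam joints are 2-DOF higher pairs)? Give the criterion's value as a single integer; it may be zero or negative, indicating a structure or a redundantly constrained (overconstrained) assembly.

M = 5

L=1 J1=0 J2=0
add link → L=2 J1=0 J2=0
add link → L=3 J1=0 J2=0
R@0,1 dof=1 J1 → L=3 J1=1 J2=0
add link → L=4 J1=1 J2=0
P@1,3 dof=1 J1 → L=4 J1=2 J2=0
add link → L=5 J1=2 J2=0
add link → L=6 J1=2 J2=0
R@2,4 dof=1 J1 → L=6 J1=3 J2=0
PS@1,5 dof=2 J2 → L=6 J1=3 J2=1
add link → L=7 J1=3 J2=1
add link → L=8 J1=3 J2=1
C@3,7 dof=2 J2 → L=8 J1=3 J2=2
R@0,6 dof=1 J1 → L=8 J1=4 J2=2
P@2,7 dof=1 J1 → L=8 J1=5 J2=2
R@6,7 dof=1 J1 → L=8 J1=6 J2=2
P@0,2 dof=1 J1 → L=8 J1=7 J2=2
M=3(L−1)−2J1−J2=3·7−2·7−2=5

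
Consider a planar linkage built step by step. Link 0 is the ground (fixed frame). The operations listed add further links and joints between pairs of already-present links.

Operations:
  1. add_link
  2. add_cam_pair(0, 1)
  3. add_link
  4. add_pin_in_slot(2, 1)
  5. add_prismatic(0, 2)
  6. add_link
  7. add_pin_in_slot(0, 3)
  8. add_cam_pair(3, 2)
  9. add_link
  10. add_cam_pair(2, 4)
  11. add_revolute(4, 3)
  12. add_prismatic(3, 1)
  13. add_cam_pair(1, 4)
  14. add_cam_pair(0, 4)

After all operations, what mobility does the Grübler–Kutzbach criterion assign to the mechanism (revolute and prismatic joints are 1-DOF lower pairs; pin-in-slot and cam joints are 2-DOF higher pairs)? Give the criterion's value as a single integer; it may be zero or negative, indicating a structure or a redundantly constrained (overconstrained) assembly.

M = -1

[1;0;0] (link 0 is ground)
L+ [2;0;0]
C(0,1)∈J2 [2;0;1]
L+ [3;0;1]
PS(2,1)∈J2 [3;0;2]
P(0,2)∈J1 [3;1;2]
L+ [4;1;2]
PS(0,3)∈J2 [4;1;3]
C(3,2)∈J2 [4;1;4]
L+ [5;1;4]
C(2,4)∈J2 [5;1;5]
R(4,3)∈J1 [5;2;5]
P(3,1)∈J1 [5;3;5]
C(1,4)∈J2 [5;3;6]
C(0,4)∈J2 [5;3;7]
mobility = 12 − 6 − 7 = -1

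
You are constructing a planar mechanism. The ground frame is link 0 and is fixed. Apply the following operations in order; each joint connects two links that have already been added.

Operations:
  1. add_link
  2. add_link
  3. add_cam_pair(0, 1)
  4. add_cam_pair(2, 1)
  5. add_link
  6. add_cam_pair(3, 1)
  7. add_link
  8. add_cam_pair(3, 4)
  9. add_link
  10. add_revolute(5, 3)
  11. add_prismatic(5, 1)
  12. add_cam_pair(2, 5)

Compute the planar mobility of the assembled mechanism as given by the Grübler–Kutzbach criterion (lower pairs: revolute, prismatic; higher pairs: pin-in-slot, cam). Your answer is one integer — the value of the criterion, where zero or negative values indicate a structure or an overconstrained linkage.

M = 6

link 0 = ground. State L|J1|J2 = 1|0|0
+link1  2|0|0
+link2  3|0|0
C(0,1) f=2→J2  3|0|1
C(2,1) f=2→J2  3|0|2
+link3  4|0|2
C(3,1) f=2→J2  4|0|3
+link4  5|0|3
C(3,4) f=2→J2  5|0|4
+link5  6|0|4
R(5,3) f=1→J1  6|1|4
P(5,1) f=1→J1  6|2|4
C(2,5) f=2→J2  6|2|5
M = 3(6−1)−2·2−5 = 15−4−5 = 6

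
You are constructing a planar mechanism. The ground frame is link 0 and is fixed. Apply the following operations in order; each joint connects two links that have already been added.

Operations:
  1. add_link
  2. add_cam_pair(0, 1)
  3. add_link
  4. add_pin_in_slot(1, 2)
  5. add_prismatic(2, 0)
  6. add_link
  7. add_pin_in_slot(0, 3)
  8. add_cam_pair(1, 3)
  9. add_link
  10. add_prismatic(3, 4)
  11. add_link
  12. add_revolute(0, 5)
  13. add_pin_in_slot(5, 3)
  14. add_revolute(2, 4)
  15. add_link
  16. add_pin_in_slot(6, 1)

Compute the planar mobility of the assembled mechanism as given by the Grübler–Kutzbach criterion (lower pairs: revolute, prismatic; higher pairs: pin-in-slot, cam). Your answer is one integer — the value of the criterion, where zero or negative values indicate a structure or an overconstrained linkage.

link 0 = ground. State L|J1|J2 = 1|0|0
+link1  2|0|0
C(0,1) f=2→J2  2|0|1
+link2  3|0|1
PS(1,2) f=2→J2  3|0|2
P(2,0) f=1→J1  3|1|2
+link3  4|1|2
PS(0,3) f=2→J2  4|1|3
C(1,3) f=2→J2  4|1|4
+link4  5|1|4
P(3,4) f=1→J1  5|2|4
+link5  6|2|4
R(0,5) f=1→J1  6|3|4
PS(5,3) f=2→J2  6|3|5
R(2,4) f=1→J1  6|4|5
+link6  7|4|5
PS(6,1) f=2→J2  7|4|6
M = 3(7−1)−2·4−6 = 18−8−6 = 4

M = 4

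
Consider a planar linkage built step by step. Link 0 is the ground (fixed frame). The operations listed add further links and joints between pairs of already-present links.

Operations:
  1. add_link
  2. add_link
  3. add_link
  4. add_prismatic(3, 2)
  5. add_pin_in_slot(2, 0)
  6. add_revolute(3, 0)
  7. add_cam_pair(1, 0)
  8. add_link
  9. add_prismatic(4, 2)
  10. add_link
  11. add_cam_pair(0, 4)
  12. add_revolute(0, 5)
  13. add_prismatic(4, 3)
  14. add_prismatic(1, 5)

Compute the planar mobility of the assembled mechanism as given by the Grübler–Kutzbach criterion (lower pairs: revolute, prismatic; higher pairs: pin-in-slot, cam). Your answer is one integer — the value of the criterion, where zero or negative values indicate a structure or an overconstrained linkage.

M = 0

link 0 = ground. State L|J1|J2 = 1|0|0
+link1  2|0|0
+link2  3|0|0
+link3  4|0|0
P(3,2) f=1→J1  4|1|0
PS(2,0) f=2→J2  4|1|1
R(3,0) f=1→J1  4|2|1
C(1,0) f=2→J2  4|2|2
+link4  5|2|2
P(4,2) f=1→J1  5|3|2
+link5  6|3|2
C(0,4) f=2→J2  6|3|3
R(0,5) f=1→J1  6|4|3
P(4,3) f=1→J1  6|5|3
P(1,5) f=1→J1  6|6|3
M = 3(6−1)−2·6−3 = 15−12−3 = 0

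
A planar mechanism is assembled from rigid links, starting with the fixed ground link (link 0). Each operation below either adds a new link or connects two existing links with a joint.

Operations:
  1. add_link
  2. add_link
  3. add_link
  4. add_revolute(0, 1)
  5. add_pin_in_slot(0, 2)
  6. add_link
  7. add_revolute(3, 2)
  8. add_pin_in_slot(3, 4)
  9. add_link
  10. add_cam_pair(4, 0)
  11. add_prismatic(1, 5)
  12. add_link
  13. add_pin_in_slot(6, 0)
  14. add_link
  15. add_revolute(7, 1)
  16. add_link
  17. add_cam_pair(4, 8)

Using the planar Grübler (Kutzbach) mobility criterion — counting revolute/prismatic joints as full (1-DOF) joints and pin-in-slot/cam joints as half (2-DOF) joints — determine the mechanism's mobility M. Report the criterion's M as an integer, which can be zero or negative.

M = 11

[1;0;0] (link 0 is ground)
L+ [2;0;0]
L+ [3;0;0]
L+ [4;0;0]
R(0,1)∈J1 [4;1;0]
PS(0,2)∈J2 [4;1;1]
L+ [5;1;1]
R(3,2)∈J1 [5;2;1]
PS(3,4)∈J2 [5;2;2]
L+ [6;2;2]
C(4,0)∈J2 [6;2;3]
P(1,5)∈J1 [6;3;3]
L+ [7;3;3]
PS(6,0)∈J2 [7;3;4]
L+ [8;3;4]
R(7,1)∈J1 [8;4;4]
L+ [9;4;4]
C(4,8)∈J2 [9;4;5]
mobility = 24 − 8 − 5 = 11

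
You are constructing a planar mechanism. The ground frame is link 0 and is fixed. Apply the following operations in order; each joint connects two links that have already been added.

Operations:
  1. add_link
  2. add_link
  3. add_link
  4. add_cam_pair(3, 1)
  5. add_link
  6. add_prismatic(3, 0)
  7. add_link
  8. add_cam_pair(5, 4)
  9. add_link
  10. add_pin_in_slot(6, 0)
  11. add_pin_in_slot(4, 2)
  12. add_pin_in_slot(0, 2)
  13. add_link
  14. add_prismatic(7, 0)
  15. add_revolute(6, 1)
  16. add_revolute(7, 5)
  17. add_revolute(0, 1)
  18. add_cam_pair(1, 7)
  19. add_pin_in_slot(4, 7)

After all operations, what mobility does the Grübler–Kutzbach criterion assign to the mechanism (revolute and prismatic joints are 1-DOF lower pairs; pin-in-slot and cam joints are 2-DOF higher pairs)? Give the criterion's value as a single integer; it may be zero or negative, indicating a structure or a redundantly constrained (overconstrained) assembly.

M = 4

L=1 J1=0 J2=0
add link → L=2 J1=0 J2=0
add link → L=3 J1=0 J2=0
add link → L=4 J1=0 J2=0
C@3,1 dof=2 J2 → L=4 J1=0 J2=1
add link → L=5 J1=0 J2=1
P@3,0 dof=1 J1 → L=5 J1=1 J2=1
add link → L=6 J1=1 J2=1
C@5,4 dof=2 J2 → L=6 J1=1 J2=2
add link → L=7 J1=1 J2=2
PS@6,0 dof=2 J2 → L=7 J1=1 J2=3
PS@4,2 dof=2 J2 → L=7 J1=1 J2=4
PS@0,2 dof=2 J2 → L=7 J1=1 J2=5
add link → L=8 J1=1 J2=5
P@7,0 dof=1 J1 → L=8 J1=2 J2=5
R@6,1 dof=1 J1 → L=8 J1=3 J2=5
R@7,5 dof=1 J1 → L=8 J1=4 J2=5
R@0,1 dof=1 J1 → L=8 J1=5 J2=5
C@1,7 dof=2 J2 → L=8 J1=5 J2=6
PS@4,7 dof=2 J2 → L=8 J1=5 J2=7
M=3(L−1)−2J1−J2=3·7−2·5−7=4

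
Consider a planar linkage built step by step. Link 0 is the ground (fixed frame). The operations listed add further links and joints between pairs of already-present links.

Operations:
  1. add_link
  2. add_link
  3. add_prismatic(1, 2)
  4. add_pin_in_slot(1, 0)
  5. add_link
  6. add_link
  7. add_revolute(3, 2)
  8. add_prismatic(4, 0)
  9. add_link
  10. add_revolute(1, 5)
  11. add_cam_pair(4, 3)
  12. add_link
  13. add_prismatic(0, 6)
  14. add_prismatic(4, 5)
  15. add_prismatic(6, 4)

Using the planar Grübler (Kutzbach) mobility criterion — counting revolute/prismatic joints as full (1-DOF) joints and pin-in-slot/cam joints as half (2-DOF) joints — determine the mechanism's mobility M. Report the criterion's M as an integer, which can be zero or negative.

(L,J1,J2)=(1,0,0); link0 fixed
link1: (2,0,0)
link2: (3,0,0)
P 1-2 [J1]: (3,1,0)
PS 1-0 [J2]: (3,1,1)
link3: (4,1,1)
link4: (5,1,1)
R 3-2 [J1]: (5,2,1)
P 4-0 [J1]: (5,3,1)
link5: (6,3,1)
R 1-5 [J1]: (6,4,1)
C 4-3 [J2]: (6,4,2)
link6: (7,4,2)
P 0-6 [J1]: (7,5,2)
P 4-5 [J1]: (7,6,2)
P 6-4 [J1]: (7,7,2)
Grübler: 3·6 − 2·7 − 2 = 2

M = 2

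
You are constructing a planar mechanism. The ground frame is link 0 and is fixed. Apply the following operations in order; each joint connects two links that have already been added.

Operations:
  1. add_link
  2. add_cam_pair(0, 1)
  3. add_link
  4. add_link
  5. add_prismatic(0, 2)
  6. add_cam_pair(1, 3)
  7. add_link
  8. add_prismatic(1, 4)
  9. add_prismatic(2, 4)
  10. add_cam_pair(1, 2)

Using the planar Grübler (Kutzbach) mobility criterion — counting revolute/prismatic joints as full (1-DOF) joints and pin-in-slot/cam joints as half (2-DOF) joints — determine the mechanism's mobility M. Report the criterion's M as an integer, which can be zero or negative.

M = 3

L=1 J1=0 J2=0
add link → L=2 J1=0 J2=0
C@0,1 dof=2 J2 → L=2 J1=0 J2=1
add link → L=3 J1=0 J2=1
add link → L=4 J1=0 J2=1
P@0,2 dof=1 J1 → L=4 J1=1 J2=1
C@1,3 dof=2 J2 → L=4 J1=1 J2=2
add link → L=5 J1=1 J2=2
P@1,4 dof=1 J1 → L=5 J1=2 J2=2
P@2,4 dof=1 J1 → L=5 J1=3 J2=2
C@1,2 dof=2 J2 → L=5 J1=3 J2=3
M=3(L−1)−2J1−J2=3·4−2·3−3=3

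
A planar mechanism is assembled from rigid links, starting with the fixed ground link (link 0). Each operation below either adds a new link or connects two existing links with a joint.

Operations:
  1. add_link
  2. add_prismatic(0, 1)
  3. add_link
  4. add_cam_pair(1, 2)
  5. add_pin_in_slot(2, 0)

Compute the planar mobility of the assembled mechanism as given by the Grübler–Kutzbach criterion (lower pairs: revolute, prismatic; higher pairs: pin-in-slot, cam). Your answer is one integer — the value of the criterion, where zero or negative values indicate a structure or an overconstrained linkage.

L=1 J1=0 J2=0
add link → L=2 J1=0 J2=0
P@0,1 dof=1 J1 → L=2 J1=1 J2=0
add link → L=3 J1=1 J2=0
C@1,2 dof=2 J2 → L=3 J1=1 J2=1
PS@2,0 dof=2 J2 → L=3 J1=1 J2=2
M=3(L−1)−2J1−J2=3·2−2·1−2=2

M = 2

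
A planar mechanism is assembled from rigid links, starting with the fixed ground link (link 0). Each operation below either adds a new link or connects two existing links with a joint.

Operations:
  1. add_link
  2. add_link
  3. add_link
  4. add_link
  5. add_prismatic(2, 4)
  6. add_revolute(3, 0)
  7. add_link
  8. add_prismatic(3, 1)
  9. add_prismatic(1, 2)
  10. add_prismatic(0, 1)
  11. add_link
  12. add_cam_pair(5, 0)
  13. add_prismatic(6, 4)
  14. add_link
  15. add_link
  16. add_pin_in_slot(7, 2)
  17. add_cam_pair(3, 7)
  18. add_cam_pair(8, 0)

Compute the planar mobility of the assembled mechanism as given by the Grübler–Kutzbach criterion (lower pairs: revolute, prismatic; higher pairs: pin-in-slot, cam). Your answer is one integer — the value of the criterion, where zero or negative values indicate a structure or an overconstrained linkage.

M = 8

[1;0;0] (link 0 is ground)
L+ [2;0;0]
L+ [3;0;0]
L+ [4;0;0]
L+ [5;0;0]
P(2,4)∈J1 [5;1;0]
R(3,0)∈J1 [5;2;0]
L+ [6;2;0]
P(3,1)∈J1 [6;3;0]
P(1,2)∈J1 [6;4;0]
P(0,1)∈J1 [6;5;0]
L+ [7;5;0]
C(5,0)∈J2 [7;5;1]
P(6,4)∈J1 [7;6;1]
L+ [8;6;1]
L+ [9;6;1]
PS(7,2)∈J2 [9;6;2]
C(3,7)∈J2 [9;6;3]
C(8,0)∈J2 [9;6;4]
mobility = 24 − 12 − 4 = 8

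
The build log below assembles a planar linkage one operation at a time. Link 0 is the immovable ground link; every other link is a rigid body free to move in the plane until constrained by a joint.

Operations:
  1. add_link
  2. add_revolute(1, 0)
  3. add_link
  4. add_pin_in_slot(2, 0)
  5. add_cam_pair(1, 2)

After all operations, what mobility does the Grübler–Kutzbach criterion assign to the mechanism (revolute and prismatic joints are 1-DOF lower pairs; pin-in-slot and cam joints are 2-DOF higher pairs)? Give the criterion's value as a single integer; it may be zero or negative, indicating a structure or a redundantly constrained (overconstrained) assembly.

L=1 J1=0 J2=0
add link → L=2 J1=0 J2=0
R@1,0 dof=1 J1 → L=2 J1=1 J2=0
add link → L=3 J1=1 J2=0
PS@2,0 dof=2 J2 → L=3 J1=1 J2=1
C@1,2 dof=2 J2 → L=3 J1=1 J2=2
M=3(L−1)−2J1−J2=3·2−2·1−2=2

M = 2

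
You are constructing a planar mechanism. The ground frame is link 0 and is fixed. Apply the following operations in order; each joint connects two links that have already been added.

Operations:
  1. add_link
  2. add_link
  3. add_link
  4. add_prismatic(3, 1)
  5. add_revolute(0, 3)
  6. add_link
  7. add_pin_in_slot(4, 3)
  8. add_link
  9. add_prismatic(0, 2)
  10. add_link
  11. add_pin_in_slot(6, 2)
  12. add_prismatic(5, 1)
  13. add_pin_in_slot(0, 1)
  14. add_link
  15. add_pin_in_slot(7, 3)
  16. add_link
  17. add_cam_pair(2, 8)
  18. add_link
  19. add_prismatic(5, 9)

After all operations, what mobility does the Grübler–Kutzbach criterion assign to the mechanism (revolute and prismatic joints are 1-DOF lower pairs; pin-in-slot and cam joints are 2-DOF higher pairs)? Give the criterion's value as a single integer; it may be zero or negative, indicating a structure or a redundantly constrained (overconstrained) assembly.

(L,J1,J2)=(1,0,0); link0 fixed
link1: (2,0,0)
link2: (3,0,0)
link3: (4,0,0)
P 3-1 [J1]: (4,1,0)
R 0-3 [J1]: (4,2,0)
link4: (5,2,0)
PS 4-3 [J2]: (5,2,1)
link5: (6,2,1)
P 0-2 [J1]: (6,3,1)
link6: (7,3,1)
PS 6-2 [J2]: (7,3,2)
P 5-1 [J1]: (7,4,2)
PS 0-1 [J2]: (7,4,3)
link7: (8,4,3)
PS 7-3 [J2]: (8,4,4)
link8: (9,4,4)
C 2-8 [J2]: (9,4,5)
link9: (10,4,5)
P 5-9 [J1]: (10,5,5)
Grübler: 3·9 − 2·5 − 5 = 12

M = 12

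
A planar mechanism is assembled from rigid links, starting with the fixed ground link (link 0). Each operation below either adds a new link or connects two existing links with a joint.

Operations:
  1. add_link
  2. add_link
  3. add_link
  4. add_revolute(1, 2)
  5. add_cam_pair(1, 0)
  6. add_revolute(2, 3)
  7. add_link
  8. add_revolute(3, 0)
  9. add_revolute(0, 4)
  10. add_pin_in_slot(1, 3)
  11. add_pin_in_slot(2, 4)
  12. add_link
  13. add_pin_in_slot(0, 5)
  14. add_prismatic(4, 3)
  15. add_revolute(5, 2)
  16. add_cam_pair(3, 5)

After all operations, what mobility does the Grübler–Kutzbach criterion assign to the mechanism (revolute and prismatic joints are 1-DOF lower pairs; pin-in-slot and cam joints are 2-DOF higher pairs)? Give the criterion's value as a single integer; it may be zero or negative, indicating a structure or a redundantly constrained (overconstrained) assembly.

M = -2

link 0 = ground. State L|J1|J2 = 1|0|0
+link1  2|0|0
+link2  3|0|0
+link3  4|0|0
R(1,2) f=1→J1  4|1|0
C(1,0) f=2→J2  4|1|1
R(2,3) f=1→J1  4|2|1
+link4  5|2|1
R(3,0) f=1→J1  5|3|1
R(0,4) f=1→J1  5|4|1
PS(1,3) f=2→J2  5|4|2
PS(2,4) f=2→J2  5|4|3
+link5  6|4|3
PS(0,5) f=2→J2  6|4|4
P(4,3) f=1→J1  6|5|4
R(5,2) f=1→J1  6|6|4
C(3,5) f=2→J2  6|6|5
M = 3(6−1)−2·6−5 = 15−12−5 = -2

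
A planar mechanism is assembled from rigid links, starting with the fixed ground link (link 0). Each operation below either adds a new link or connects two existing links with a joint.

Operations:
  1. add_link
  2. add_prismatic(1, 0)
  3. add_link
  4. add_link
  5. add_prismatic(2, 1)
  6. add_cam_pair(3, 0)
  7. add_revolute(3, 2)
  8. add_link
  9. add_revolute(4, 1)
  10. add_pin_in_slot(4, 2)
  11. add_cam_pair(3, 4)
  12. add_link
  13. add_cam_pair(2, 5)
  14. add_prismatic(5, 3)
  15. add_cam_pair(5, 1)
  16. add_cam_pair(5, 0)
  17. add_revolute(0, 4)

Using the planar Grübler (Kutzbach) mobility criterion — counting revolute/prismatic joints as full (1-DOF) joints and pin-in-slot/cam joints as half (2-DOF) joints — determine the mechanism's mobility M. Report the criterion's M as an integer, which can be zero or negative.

M = -3

ground; <1,0,0>
#1 <2,0,0>
P:1↔0 J1 <2,1,0>
#2 <3,1,0>
#3 <4,1,0>
P:2↔1 J1 <4,2,0>
C:3↔0 J2 <4,2,1>
R:3↔2 J1 <4,3,1>
#4 <5,3,1>
R:4↔1 J1 <5,4,1>
PS:4↔2 J2 <5,4,2>
C:3↔4 J2 <5,4,3>
#5 <6,4,3>
C:2↔5 J2 <6,4,4>
P:5↔3 J1 <6,5,4>
C:5↔1 J2 <6,5,5>
C:5↔0 J2 <6,5,6>
R:0↔4 J1 <6,6,6>
3×5 − 2×6 − 1×6 = -3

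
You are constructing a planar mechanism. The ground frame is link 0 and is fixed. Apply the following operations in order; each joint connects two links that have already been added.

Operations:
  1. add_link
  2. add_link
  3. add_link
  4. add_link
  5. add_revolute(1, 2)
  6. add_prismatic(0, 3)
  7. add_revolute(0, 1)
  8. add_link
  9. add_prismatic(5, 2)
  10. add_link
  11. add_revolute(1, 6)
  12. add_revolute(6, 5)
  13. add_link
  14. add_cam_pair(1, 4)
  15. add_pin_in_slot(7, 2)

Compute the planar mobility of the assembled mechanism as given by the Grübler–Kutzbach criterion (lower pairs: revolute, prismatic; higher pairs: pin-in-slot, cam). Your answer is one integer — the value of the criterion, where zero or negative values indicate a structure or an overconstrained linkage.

M = 7

link 0 = ground. State L|J1|J2 = 1|0|0
+link1  2|0|0
+link2  3|0|0
+link3  4|0|0
+link4  5|0|0
R(1,2) f=1→J1  5|1|0
P(0,3) f=1→J1  5|2|0
R(0,1) f=1→J1  5|3|0
+link5  6|3|0
P(5,2) f=1→J1  6|4|0
+link6  7|4|0
R(1,6) f=1→J1  7|5|0
R(6,5) f=1→J1  7|6|0
+link7  8|6|0
C(1,4) f=2→J2  8|6|1
PS(7,2) f=2→J2  8|6|2
M = 3(8−1)−2·6−2 = 21−12−2 = 7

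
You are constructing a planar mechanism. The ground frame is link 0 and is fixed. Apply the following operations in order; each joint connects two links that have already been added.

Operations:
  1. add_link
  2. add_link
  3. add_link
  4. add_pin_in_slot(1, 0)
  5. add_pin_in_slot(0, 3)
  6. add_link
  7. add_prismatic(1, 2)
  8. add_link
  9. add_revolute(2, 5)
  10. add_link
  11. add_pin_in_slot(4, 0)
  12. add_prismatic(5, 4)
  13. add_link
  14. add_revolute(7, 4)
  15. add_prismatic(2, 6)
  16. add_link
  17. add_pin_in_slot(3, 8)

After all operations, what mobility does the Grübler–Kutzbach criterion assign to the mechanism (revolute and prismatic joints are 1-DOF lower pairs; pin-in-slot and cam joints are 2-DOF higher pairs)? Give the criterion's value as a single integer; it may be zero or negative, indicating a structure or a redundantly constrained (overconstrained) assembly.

M = 10

ground; <1,0,0>
#1 <2,0,0>
#2 <3,0,0>
#3 <4,0,0>
PS:1↔0 J2 <4,0,1>
PS:0↔3 J2 <4,0,2>
#4 <5,0,2>
P:1↔2 J1 <5,1,2>
#5 <6,1,2>
R:2↔5 J1 <6,2,2>
#6 <7,2,2>
PS:4↔0 J2 <7,2,3>
P:5↔4 J1 <7,3,3>
#7 <8,3,3>
R:7↔4 J1 <8,4,3>
P:2↔6 J1 <8,5,3>
#8 <9,5,3>
PS:3↔8 J2 <9,5,4>
3×8 − 2×5 − 1×4 = 10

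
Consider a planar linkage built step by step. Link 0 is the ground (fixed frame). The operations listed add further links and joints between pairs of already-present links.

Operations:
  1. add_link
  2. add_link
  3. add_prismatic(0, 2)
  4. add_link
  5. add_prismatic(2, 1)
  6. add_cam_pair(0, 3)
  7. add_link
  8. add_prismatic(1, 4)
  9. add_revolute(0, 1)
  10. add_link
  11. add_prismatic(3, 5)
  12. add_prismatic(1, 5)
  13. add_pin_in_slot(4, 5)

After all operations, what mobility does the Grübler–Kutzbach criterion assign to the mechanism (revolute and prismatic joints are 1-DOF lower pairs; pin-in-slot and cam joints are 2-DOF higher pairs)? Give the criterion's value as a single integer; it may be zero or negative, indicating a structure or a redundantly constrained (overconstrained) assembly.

M = 1

(L,J1,J2)=(1,0,0); link0 fixed
link1: (2,0,0)
link2: (3,0,0)
P 0-2 [J1]: (3,1,0)
link3: (4,1,0)
P 2-1 [J1]: (4,2,0)
C 0-3 [J2]: (4,2,1)
link4: (5,2,1)
P 1-4 [J1]: (5,3,1)
R 0-1 [J1]: (5,4,1)
link5: (6,4,1)
P 3-5 [J1]: (6,5,1)
P 1-5 [J1]: (6,6,1)
PS 4-5 [J2]: (6,6,2)
Grübler: 3·5 − 2·6 − 2 = 1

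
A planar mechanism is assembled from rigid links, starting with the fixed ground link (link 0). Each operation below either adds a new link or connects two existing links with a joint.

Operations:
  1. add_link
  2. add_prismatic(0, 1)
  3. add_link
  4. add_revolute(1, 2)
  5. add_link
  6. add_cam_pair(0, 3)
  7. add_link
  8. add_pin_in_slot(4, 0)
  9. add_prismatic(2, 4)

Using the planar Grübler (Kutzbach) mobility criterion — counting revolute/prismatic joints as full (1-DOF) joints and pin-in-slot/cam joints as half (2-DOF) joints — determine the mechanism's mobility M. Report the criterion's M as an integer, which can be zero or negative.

link 0 = ground. State L|J1|J2 = 1|0|0
+link1  2|0|0
P(0,1) f=1→J1  2|1|0
+link2  3|1|0
R(1,2) f=1→J1  3|2|0
+link3  4|2|0
C(0,3) f=2→J2  4|2|1
+link4  5|2|1
PS(4,0) f=2→J2  5|2|2
P(2,4) f=1→J1  5|3|2
M = 3(5−1)−2·3−2 = 12−6−2 = 4

M = 4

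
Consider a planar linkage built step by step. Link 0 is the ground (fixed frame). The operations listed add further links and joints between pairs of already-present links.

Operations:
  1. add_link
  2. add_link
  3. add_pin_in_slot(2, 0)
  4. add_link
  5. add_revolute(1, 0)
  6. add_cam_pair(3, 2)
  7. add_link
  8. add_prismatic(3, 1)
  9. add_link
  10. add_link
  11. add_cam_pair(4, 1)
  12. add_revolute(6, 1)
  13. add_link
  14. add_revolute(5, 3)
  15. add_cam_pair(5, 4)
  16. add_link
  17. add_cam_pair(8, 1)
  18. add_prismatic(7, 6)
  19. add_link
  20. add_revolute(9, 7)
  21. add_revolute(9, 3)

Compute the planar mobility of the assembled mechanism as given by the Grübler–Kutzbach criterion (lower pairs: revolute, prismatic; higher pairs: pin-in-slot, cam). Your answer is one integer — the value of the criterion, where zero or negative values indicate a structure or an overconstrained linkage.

ground; <1,0,0>
#1 <2,0,0>
#2 <3,0,0>
PS:2↔0 J2 <3,0,1>
#3 <4,0,1>
R:1↔0 J1 <4,1,1>
C:3↔2 J2 <4,1,2>
#4 <5,1,2>
P:3↔1 J1 <5,2,2>
#5 <6,2,2>
#6 <7,2,2>
C:4↔1 J2 <7,2,3>
R:6↔1 J1 <7,3,3>
#7 <8,3,3>
R:5↔3 J1 <8,4,3>
C:5↔4 J2 <8,4,4>
#8 <9,4,4>
C:8↔1 J2 <9,4,5>
P:7↔6 J1 <9,5,5>
#9 <10,5,5>
R:9↔7 J1 <10,6,5>
R:9↔3 J1 <10,7,5>
3×9 − 2×7 − 1×5 = 8

M = 8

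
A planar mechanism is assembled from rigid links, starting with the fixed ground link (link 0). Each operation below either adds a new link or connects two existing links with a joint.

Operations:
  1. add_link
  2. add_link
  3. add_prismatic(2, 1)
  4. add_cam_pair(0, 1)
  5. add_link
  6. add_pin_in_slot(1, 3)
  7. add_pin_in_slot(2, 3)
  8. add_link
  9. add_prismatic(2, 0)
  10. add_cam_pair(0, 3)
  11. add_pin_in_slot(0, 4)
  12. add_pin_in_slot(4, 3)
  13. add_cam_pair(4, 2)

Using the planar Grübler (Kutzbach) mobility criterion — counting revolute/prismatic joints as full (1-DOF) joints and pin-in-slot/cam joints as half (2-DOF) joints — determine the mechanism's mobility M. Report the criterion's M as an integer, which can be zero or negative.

M = 1

link 0 = ground. State L|J1|J2 = 1|0|0
+link1  2|0|0
+link2  3|0|0
P(2,1) f=1→J1  3|1|0
C(0,1) f=2→J2  3|1|1
+link3  4|1|1
PS(1,3) f=2→J2  4|1|2
PS(2,3) f=2→J2  4|1|3
+link4  5|1|3
P(2,0) f=1→J1  5|2|3
C(0,3) f=2→J2  5|2|4
PS(0,4) f=2→J2  5|2|5
PS(4,3) f=2→J2  5|2|6
C(4,2) f=2→J2  5|2|7
M = 3(5−1)−2·2−7 = 12−4−7 = 1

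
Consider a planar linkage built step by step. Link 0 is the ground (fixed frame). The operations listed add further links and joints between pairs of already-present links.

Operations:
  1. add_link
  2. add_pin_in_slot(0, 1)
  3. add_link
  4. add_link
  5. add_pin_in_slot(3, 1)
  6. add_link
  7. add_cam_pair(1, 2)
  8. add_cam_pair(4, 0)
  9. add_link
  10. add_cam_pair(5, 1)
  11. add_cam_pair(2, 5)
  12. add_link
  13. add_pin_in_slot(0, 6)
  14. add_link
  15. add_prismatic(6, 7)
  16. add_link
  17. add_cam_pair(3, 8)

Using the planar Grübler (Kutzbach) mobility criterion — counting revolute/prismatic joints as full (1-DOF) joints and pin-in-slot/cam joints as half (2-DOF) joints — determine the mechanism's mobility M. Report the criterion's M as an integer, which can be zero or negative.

M = 14

[1;0;0] (link 0 is ground)
L+ [2;0;0]
PS(0,1)∈J2 [2;0;1]
L+ [3;0;1]
L+ [4;0;1]
PS(3,1)∈J2 [4;0;2]
L+ [5;0;2]
C(1,2)∈J2 [5;0;3]
C(4,0)∈J2 [5;0;4]
L+ [6;0;4]
C(5,1)∈J2 [6;0;5]
C(2,5)∈J2 [6;0;6]
L+ [7;0;6]
PS(0,6)∈J2 [7;0;7]
L+ [8;0;7]
P(6,7)∈J1 [8;1;7]
L+ [9;1;7]
C(3,8)∈J2 [9;1;8]
mobility = 24 − 2 − 8 = 14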